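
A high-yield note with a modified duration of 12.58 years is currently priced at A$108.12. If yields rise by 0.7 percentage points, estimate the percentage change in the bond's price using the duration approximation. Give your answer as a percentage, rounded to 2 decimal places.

Duration approximation: ΔP/P ≈ -D_mod · Δy = -12.58 × (+0.007) = -0.088060.
As a percentage: -8.8060%.

-8.81%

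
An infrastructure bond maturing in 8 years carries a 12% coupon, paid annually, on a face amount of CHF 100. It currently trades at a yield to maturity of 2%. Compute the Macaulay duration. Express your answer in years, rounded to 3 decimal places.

Periodic yield y = 0.02. Discount each cash flow and weight by its year:
  t   CF        PV=CF/(1+0.02)^t    t·PV
  1        12.00        11.7647        11.7647
  2        12.00        11.5340        23.0681
  3        12.00        11.3079        33.9236
  4        12.00        11.0861        44.3446
  5        12.00        10.8688        54.3438
  6        12.00        10.6557        63.9339
  7        12.00        10.4467        73.1271
  8       112.00        95.5909       764.7274
  Σ                    173.2548     1,069.2332
Price P = Σ PV = 173.2548.
Macaulay duration = Σ(t·PV) / P = 1,069.2332 / 173.2548 = 6.17145 years.

6.171 years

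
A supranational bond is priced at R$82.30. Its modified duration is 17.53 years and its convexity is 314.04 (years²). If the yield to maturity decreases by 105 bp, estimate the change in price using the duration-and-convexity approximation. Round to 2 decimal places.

Duration effect: -D_mod·Δy = -17.53 × (-0.0105) = +0.184065
Convexity effect: ½·C·(Δy)² = 0.5 × 314.04 × (-0.0105)² = +0.017311455
ΔP/P ≈ +0.184065 + 0.017311455 = +0.201376455
ΔP ≈ 82.30 × (+0.201376455) = +16.5732822465.

+R$16.57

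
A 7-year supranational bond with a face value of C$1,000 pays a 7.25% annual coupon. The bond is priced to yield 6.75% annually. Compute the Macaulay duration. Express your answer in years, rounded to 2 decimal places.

5.75 years

Periodic yield y = 0.0675. Discount each cash flow and weight by its year:
  t   CF        PV=CF/(1+0.0675)^t    t·PV
  1        72.50        67.9157        67.9157
  2        72.50        63.6213       127.2425
  3        72.50        59.5984       178.7951
  4        72.50        55.8299       223.3194
  5        72.50        52.2996       261.4981
  6        72.50        48.9926       293.9557
  7     1,072.50       678.9255     4,752.4784
  Σ                  1,027.1829     5,905.2050
Price P = Σ PV = 1,027.1829.
Macaulay duration = Σ(t·PV) / P = 5,905.2050 / 1,027.1829 = 5.74893 years.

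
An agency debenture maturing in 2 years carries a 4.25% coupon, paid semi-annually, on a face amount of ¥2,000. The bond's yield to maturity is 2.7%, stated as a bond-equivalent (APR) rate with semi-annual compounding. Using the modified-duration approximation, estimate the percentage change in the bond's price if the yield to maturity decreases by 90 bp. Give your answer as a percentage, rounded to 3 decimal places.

Periodic yield y = 0.0135. Modified duration first:
  t   CF        PV=CF/(1+0.0135)^t    t·PV
  1        42.50        41.9339        41.9339
  2        42.50        41.3753        82.7507
  3        42.50        40.8242       122.4726
  4     2,042.50     1,935.8293     7,743.3171
  Σ                  2,059.9627     7,990.4742
P = 2,059.9627; D_Mac = 3.87894 half-year periods = 1.93947 yrs; D_mod = 1.93947/(1+0.0135) = 1.91364 yrs.
ΔP/P ≈ -D_mod · Δy = -1.91364 × (-0.009) = +0.017223 = +1.7223%.

+1.722%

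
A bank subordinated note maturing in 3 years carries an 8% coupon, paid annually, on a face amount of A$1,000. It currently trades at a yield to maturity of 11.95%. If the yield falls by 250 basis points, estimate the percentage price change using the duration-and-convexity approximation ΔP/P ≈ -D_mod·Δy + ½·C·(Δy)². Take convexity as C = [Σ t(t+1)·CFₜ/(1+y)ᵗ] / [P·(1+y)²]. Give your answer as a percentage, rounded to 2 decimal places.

+6.46%

With y = 0.1195:
  t   CF        PV=CF/(1+0.1195)^t    t·PV        t(t+1)·PV
  1        80.00        71.4605        71.4605         142.9209
  2        80.00        63.8325       127.6650         382.9949
  3     1,080.00       769.7531     2,309.2594       9,237.0375
  Σ                    905.0461     2,508.3848       9,762.9534
P = 905.0461; D_Mac = 2.77155 yrs; D_mod = 2.47571 yrs; C = 8.60721.
Duration effect: -2.47571 × (-0.025) = +0.061893
Convexity effect: 0.5 × 8.60721 × (-0.025)² = +0.0026898
ΔP/P ≈ +0.061893 + 0.0026898 = +0.064582 = +6.4582%.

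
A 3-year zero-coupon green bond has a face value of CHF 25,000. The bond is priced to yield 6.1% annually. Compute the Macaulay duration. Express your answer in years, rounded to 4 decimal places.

3.0000 years

A zero-coupon bond has a single cash flow at maturity, so its Macaulay duration equals its maturity: 3 years.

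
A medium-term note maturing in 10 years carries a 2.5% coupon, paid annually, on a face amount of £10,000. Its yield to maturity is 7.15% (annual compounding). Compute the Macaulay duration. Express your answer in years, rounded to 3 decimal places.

8.693 years

Periodic yield y = 0.0715. Discount each cash flow and weight by its year:
  t   CF        PV=CF/(1+0.0715)^t    t·PV
  1       250.00       233.3178       233.3178
  2       250.00       217.7487       435.4975
  3       250.00       203.2186       609.6558
  4       250.00       189.6581       758.6322
  5       250.00       177.0024       885.0120
  6       250.00       165.1912       991.1473
  7       250.00       154.1682     1,079.1773
  8       250.00       143.8807     1,151.0458
  9       250.00       134.2797     1,208.5175
  10   10,250.00     5,138.0948    51,380.9478
  Σ                  6,756.5602    58,732.9511
Price P = Σ PV = 6,756.5602.
Macaulay duration = Σ(t·PV) / P = 58,732.9511 / 6,756.5602 = 8.69273 years.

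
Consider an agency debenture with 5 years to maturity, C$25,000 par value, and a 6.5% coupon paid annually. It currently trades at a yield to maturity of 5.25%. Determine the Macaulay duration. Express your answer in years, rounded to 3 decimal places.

Periodic yield y = 0.0525. Discount each cash flow and weight by its year:
  t   CF        PV=CF/(1+0.0525)^t    t·PV
  1     1,625.00     1,543.9430     1,543.9430
  2     1,625.00     1,466.9292     2,933.8584
  3     1,625.00     1,393.7570     4,181.2709
  4     1,625.00     1,324.2346     5,296.9386
  5    26,625.00    20,614.7985   103,073.9924
  Σ                 26,343.6623   117,030.0034
Price P = Σ PV = 26,343.6623.
Macaulay duration = Σ(t·PV) / P = 117,030.0034 / 26,343.6623 = 4.44243 years.

4.442 years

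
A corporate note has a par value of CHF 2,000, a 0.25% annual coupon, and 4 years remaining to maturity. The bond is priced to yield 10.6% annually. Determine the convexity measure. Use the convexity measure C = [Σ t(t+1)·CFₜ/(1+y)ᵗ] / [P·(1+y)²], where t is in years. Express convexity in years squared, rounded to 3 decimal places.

16.248

With y = 0.106:
  t   CF        PV=CF/(1+0.106)^t    t·PV        t(t+1)·PV
  1         5.00         4.5208         4.5208           9.0416
  2         5.00         4.0875         8.1750          24.5251
  3         5.00         3.6958        11.0873          44.3492
  4     2,005.00     1,339.9663     5,359.8651      26,799.3256
  Σ                  1,352.2704     5,383.6482      26,877.2415
P = 1,352.2704.
Convexity = Σ t(t+1)·PV / [P·(1+y)²] = 26,877.2415 / (1,352.2704 × 1.223236) = 16.24841.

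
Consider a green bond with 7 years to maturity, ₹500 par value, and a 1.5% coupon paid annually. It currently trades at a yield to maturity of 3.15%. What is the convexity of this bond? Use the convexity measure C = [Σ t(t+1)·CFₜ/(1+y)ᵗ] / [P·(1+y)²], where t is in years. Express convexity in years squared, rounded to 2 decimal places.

With y = 0.0315:
  t   CF        PV=CF/(1+0.0315)^t    t·PV        t(t+1)·PV
  1         7.50         7.2710         7.2710          14.5419
  2         7.50         7.0489        14.0978          42.2935
  3         7.50         6.8337        20.5010          82.0040
  4         7.50         6.6250        26.4999         132.4995
  5         7.50         6.4227        32.1133         192.6799
  6         7.50         6.2265        37.3592         261.5141
  7       507.50       408.4618     2,859.2324      22,873.8594
  Σ                    448.8895     2,997.0746      23,599.3924
P = 448.8895.
Convexity = Σ t(t+1)·PV / [P·(1+y)²] = 23,599.3924 / (448.8895 × 1.063992) = 49.41092.

49.41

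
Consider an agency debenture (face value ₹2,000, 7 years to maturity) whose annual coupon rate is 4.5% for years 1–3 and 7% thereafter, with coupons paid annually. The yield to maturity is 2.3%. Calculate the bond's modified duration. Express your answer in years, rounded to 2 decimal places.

6.03 years

Periodic yield y = 0.023. First find Macaulay duration:
  t   CF        PV=CF/(1+0.023)^t    t·PV
  1        90.00        87.9765        87.9765
  2        90.00        85.9986       171.9971
  3        90.00        84.0651       252.1952
  4       140.00       127.8279       511.3114
  5       140.00       124.9539       624.7696
  6       140.00       122.1446       732.8675
  7     2,140.00     1,825.0902    12,775.6315
  Σ                  2,458.0568    15,156.7490
P = 2,458.0568; Macaulay duration = 15,156.7490 / 2,458.0568 = 6.16615 years.
Modified duration = D_Mac / (1 + y) = 6.16615 / 1.023 = 6.02752 years.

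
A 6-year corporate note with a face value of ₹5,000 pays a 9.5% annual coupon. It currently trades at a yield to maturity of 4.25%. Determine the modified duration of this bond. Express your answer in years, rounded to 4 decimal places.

4.7797 years

Periodic yield y = 0.0425. First find Macaulay duration:
  t   CF        PV=CF/(1+0.0425)^t    t·PV
  1       475.00       455.6355       455.6355
  2       475.00       437.0604       874.1208
  3       475.00       419.2426     1,257.7278
  4       475.00       402.1512     1,608.6047
  5       475.00       385.7565     1,928.7827
  6     5,475.00     4,265.0855    25,590.5130
  Σ                  6,364.9317    31,715.3846
P = 6,364.9317; Macaulay duration = 31,715.3846 / 6,364.9317 = 4.98283 years.
Modified duration = D_Mac / (1 + y) = 4.98283 / 1.0425 = 4.77969 years.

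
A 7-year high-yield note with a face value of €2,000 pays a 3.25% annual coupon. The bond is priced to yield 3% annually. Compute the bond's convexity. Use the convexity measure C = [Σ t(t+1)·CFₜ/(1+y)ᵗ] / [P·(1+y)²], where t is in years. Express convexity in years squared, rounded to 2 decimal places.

With y = 0.03:
  t   CF        PV=CF/(1+0.03)^t    t·PV        t(t+1)·PV
  1        65.00        63.1068        63.1068         126.2136
  2        65.00        61.2687       122.5375         367.6124
  3        65.00        59.4842       178.4526         713.8105
  4        65.00        57.7517       231.0066       1,155.0332
  5        65.00        56.0696       280.3479       1,682.0871
  6        65.00        54.4365       326.6189       2,286.3320
  7     2,065.00     1,679.0340    11,753.2378      94,025.9024
  Σ                  2,031.1514    12,955.3080     100,356.9912
P = 2,031.1514.
Convexity = Σ t(t+1)·PV / [P·(1+y)²] = 100,356.9912 / (2,031.1514 × 1.060900) = 46.57264.

46.57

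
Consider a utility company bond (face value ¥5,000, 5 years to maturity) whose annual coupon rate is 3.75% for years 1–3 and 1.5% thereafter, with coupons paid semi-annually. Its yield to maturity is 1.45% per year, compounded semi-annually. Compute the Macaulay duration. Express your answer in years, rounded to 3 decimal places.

Periodic yield y = 0.00725. Discount each cash flow and weight by its period:
  t   CF        PV=CF/(1+0.00725)^t    t·PV
  1        93.75        93.0752        93.0752
  2        93.75        92.4053       184.8105
  3        93.75        91.7402       275.2205
  4        93.75        91.0798       364.3193
  5        93.75        90.4242       452.1212
  6        93.75        89.7734       538.6403
  7        37.50        35.6509       249.5562
  8        37.50        35.3943       283.1542
  9        37.50        35.1395       316.2556
  10    5,037.50     4,686.4318    46,864.3177
  Σ                  5,341.1145    49,621.4708
Price P = Σ PV = 5,341.1145.
Macaulay duration = Σ(t·PV) / P = 49,621.4708 / 5,341.1145 = 9.29047 half-year periods.
In years: 9.29047 / 2 = 4.64524 years.

4.645 years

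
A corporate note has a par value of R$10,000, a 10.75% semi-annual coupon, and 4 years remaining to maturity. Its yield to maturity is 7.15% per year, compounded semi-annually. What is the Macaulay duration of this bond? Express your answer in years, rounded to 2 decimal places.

Periodic yield y = 0.03575. Discount each cash flow and weight by its period:
  t   CF        PV=CF/(1+0.03575)^t    t·PV
  1       537.50       518.9476       518.9476
  2       537.50       501.0356     1,002.0712
  3       537.50       483.7418     1,451.2255
  4       537.50       467.0450     1,868.1799
  5       537.50       450.9244     2,254.6221
  6       537.50       435.3603     2,612.1618
  7       537.50       420.3334     2,942.3336
  8    10,537.50     7,956.0600    63,648.4803
  Σ                 11,233.4482    76,298.0220
Price P = Σ PV = 11,233.4482.
Macaulay duration = Σ(t·PV) / P = 76,298.0220 / 11,233.4482 = 6.79204 half-year periods.
In years: 6.79204 / 2 = 3.39602 years.

3.40 years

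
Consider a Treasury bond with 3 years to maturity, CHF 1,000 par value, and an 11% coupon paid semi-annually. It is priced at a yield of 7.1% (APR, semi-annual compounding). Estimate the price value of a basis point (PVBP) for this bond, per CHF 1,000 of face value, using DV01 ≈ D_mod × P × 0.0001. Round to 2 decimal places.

Periodic yield y = 0.0355.
  t   CF        PV=CF/(1+0.0355)^t    t·PV
  1        55.00        53.1144        53.1144
  2        55.00        51.2935       102.5870
  3        55.00        49.5350       148.6051
  4        55.00        47.8368       191.3473
  5        55.00        46.1968       230.9841
  6     1,055.00       855.7597     5,134.5583
  Σ                  1,103.7363     5,861.1963
P = 1,103.7363; D_Mac = 5.31032 half-year periods = 2.65516 yrs; D_mod = 2.56413 yrs.
DV01 ≈ 2.56413 × 1,103.7363 × 0.0001 = 0.283013.

CHF 0.28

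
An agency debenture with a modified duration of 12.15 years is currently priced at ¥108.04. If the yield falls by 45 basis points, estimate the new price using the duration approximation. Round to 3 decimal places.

Duration approximation: ΔP/P ≈ -D_mod · Δy = -12.15 × (-0.0045) = +0.054675.
New price ≈ 108.04 × (1 + 0.054675) = 113.947087.

¥113.947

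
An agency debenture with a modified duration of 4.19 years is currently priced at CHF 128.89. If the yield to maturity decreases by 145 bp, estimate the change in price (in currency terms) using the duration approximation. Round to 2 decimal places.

+CHF 7.83

Duration approximation: ΔP/P ≈ -D_mod · Δy = -4.19 × (-0.0145) = +0.060755.
ΔP ≈ 128.89 × (+0.060755) = +7.83071195.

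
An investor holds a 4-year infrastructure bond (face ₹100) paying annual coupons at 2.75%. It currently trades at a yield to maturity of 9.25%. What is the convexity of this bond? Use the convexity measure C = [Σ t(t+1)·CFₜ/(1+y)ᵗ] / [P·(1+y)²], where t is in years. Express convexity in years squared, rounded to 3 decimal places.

With y = 0.0925:
  t   CF        PV=CF/(1+0.0925)^t    t·PV        t(t+1)·PV
  1         2.75         2.5172         2.5172           5.0343
  2         2.75         2.3040         4.6081          13.8242
  3         2.75         2.1090         6.3269          25.3075
  4       102.75        72.1267       288.5068       1,442.5340
  Σ                     79.0569       301.9589       1,486.7000
P = 79.0569.
Convexity = Σ t(t+1)·PV / [P·(1+y)²] = 1,486.7000 / (79.0569 × 1.193556) = 15.75582.

15.756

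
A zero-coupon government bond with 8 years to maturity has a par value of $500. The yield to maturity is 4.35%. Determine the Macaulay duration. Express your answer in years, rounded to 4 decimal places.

8.0000 years

A zero-coupon bond has a single cash flow at maturity, so its Macaulay duration equals its maturity: 8 years.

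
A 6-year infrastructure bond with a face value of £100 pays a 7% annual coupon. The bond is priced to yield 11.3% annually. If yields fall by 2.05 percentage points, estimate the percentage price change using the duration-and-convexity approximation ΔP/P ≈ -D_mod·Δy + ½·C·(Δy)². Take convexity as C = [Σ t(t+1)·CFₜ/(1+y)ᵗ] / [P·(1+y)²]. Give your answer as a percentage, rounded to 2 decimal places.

With y = 0.113:
  t   CF        PV=CF/(1+0.113)^t    t·PV        t(t+1)·PV
  1         7.00         6.2893         6.2893          12.5786
  2         7.00         5.6508        11.3015          33.9046
  3         7.00         5.0771        15.2312          60.9248
  4         7.00         4.5616        18.2464          91.2320
  5         7.00         4.0985        20.4924         122.9542
  6       107.00        56.2876       337.7256       2,364.0795
  Σ                     81.9648       409.2865       2,685.6738
P = 81.9648; D_Mac = 4.99344 yrs; D_mod = 4.48647 yrs; C = 26.45059.
Duration effect: -4.48647 × (-0.0205) = +0.091973
Convexity effect: 0.5 × 26.45059 × (-0.0205)² = +0.0055579
ΔP/P ≈ +0.091973 + 0.0055579 = +0.097531 = +9.7531%.

+9.75%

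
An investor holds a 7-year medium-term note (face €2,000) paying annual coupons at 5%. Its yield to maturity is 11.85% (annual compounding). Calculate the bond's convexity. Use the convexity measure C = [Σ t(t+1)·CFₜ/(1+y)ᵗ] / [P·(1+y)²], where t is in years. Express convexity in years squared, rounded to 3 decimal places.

35.166

With y = 0.1185:
  t   CF        PV=CF/(1+0.1185)^t    t·PV        t(t+1)·PV
  1       100.00        89.4055        89.4055         178.8109
  2       100.00        79.9334       159.8667         479.6001
  3       100.00        71.4648       214.3943         857.5773
  4       100.00        63.8934       255.5736       1,277.8681
  5       100.00        57.1242       285.6210       1,713.7257
  6       100.00        51.0721       306.4328       2,145.0299
  7     2,100.00       958.8869     6,712.2081      53,697.6652
  Σ                  1,371.7802     8,023.5021      60,350.2773
P = 1,371.7802.
Convexity = Σ t(t+1)·PV / [P·(1+y)²] = 60,350.2773 / (1,371.7802 × 1.251042) = 35.16598.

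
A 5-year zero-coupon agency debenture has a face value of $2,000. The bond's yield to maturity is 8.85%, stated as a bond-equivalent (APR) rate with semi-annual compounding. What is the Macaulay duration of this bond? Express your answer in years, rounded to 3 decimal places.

5.000 years

A zero-coupon bond has a single cash flow at maturity, so its Macaulay duration equals its maturity: 5 years.
(Equivalently: 10 semi-annual periods ÷ 2 = 5 years.)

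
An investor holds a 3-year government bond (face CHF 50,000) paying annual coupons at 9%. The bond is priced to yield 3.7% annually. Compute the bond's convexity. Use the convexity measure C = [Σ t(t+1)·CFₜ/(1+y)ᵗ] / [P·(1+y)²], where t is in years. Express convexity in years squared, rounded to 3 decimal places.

10.049

With y = 0.037:
  t   CF        PV=CF/(1+0.037)^t    t·PV        t(t+1)·PV
  1     4,500.00     4,339.4407     4,339.4407       8,678.8814
  2     4,500.00     4,184.6101     8,369.2202      25,107.6607
  3    54,500.00    48,872.0136   146,616.0408     586,464.1634
  Σ                 57,396.0644   159,324.7018     620,250.7055
P = 57,396.0644.
Convexity = Σ t(t+1)·PV / [P·(1+y)²] = 620,250.7055 / (57,396.0644 × 1.075369) = 10.04911.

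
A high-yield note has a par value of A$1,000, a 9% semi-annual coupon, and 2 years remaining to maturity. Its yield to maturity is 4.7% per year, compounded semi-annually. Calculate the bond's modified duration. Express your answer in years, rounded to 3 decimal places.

1.837 years

Periodic yield y = 0.0235. First find Macaulay duration:
  t   CF        PV=CF/(1+0.0235)^t    t·PV
  1        45.00        43.9668        43.9668
  2        45.00        42.9573        85.9146
  3        45.00        41.9710       125.9129
  4     1,045.00       952.2805     3,809.1221
  Σ                  1,081.1756     4,064.9163
P = 1,081.1756; Macaulay duration = 4,064.9163 / 1,081.1756 = 3.75972 half-year periods = 1.87986 years.
Modified duration = D_Mac / (1 + y) = 1.87986 / 1.0235 = 1.83670 years.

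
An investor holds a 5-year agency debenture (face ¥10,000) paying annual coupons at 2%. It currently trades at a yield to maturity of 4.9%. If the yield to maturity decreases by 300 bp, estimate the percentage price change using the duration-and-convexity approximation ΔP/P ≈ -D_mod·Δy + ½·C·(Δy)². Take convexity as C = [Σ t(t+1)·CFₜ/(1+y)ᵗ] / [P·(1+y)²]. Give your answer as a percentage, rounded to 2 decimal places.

With y = 0.049:
  t   CF        PV=CF/(1+0.049)^t    t·PV        t(t+1)·PV
  1       200.00       190.6578       190.6578         381.3155
  2       200.00       181.7519       363.5038       1,090.5115
  3       200.00       173.2621       519.7862       2,079.1450
  4       200.00       165.1688       660.6752       3,303.3762
  5    10,200.00     8,030.1329    40,150.6643     240,903.9858
  Σ                  8,740.9734    41,885.2874     247,758.3341
P = 8,740.9734; D_Mac = 4.79183 yrs; D_mod = 4.56800 yrs; C = 25.75832.
Duration effect: -4.56800 × (-0.03) = +0.137040
Convexity effect: 0.5 × 25.75832 × (-0.03)² = +0.0115912
ΔP/P ≈ +0.137040 + 0.0115912 = +0.148631 = +14.8631%.

+14.86%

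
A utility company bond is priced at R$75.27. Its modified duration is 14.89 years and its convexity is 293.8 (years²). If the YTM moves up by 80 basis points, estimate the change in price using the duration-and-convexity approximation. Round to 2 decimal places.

Duration effect: -D_mod·Δy = -14.89 × (+0.008) = -0.119120
Convexity effect: ½·C·(Δy)² = 0.5 × 293.8 × (0.008)² = +0.0094016
ΔP/P ≈ -0.119120 + 0.0094016 = -0.1097184
ΔP ≈ 75.27 × (-0.1097184) = -8.258503968.

-R$8.26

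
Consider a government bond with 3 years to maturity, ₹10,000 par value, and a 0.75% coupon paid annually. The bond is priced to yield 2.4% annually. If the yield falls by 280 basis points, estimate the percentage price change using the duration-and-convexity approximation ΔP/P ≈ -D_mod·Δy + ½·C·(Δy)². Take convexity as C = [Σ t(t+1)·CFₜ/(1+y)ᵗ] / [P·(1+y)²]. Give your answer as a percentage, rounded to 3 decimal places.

+8.585%

With y = 0.024:
  t   CF        PV=CF/(1+0.024)^t    t·PV        t(t+1)·PV
  1        75.00        73.2422        73.2422         146.4844
  2        75.00        71.5256       143.0511         429.1534
  3    10,075.00     9,383.0749    28,149.2248     112,596.8993
  Σ                  9,527.8427    28,365.5182     113,172.5371
P = 9,527.8427; D_Mac = 2.97712 yrs; D_mod = 2.90734 yrs; C = 11.32783.
Duration effect: -2.90734 × (-0.028) = +0.081406
Convexity effect: 0.5 × 11.32783 × (-0.028)² = +0.0044405
ΔP/P ≈ +0.081406 + 0.0044405 = +0.085846 = +8.5846%.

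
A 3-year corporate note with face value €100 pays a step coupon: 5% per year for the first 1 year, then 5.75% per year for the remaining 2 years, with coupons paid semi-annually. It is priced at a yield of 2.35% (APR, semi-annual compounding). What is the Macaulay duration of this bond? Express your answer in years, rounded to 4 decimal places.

Periodic yield y = 0.01175. Discount each cash flow and weight by its period:
  t   CF        PV=CF/(1+0.01175)^t    t·PV
  1        2.500         2.4710         2.4710
  2        2.500         2.4423         4.8845
  3        2.875         2.7760         8.3280
  4        2.875         2.7438        10.9750
  5        2.875         2.7119        13.5594
  6      102.875        95.9115       575.4688
  Σ                    109.0563       615.6868
Price P = Σ PV = 109.0563.
Macaulay duration = Σ(t·PV) / P = 615.6868 / 109.0563 = 5.64558 half-year periods.
In years: 5.64558 / 2 = 2.82279 years.

2.8228 years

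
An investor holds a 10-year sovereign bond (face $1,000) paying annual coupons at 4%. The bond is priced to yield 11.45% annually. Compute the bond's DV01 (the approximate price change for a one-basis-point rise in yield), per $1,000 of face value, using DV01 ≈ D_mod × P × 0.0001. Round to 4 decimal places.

Periodic yield y = 0.1145.
  t   CF        PV=CF/(1+0.1145)^t    t·PV
  1        40.00        35.8905        35.8905
  2        40.00        32.2033        64.4065
  3        40.00        28.8948        86.6844
  4        40.00        25.9262       103.7050
  5        40.00        23.2627       116.3134
  6        40.00        20.8727       125.2365
  7        40.00        18.7283       131.0984
  8        40.00        16.8043       134.4341
  9        40.00        15.0778       135.7006
  10    1,040.00       351.7488     3,517.4879
  Σ                    569.4095     4,450.9573
P = 569.4095; D_Mac = 7.81679 yrs; D_mod = 7.01372 yrs.
DV01 ≈ 7.01372 × 569.4095 × 0.0001 = 0.399368.

$0.3994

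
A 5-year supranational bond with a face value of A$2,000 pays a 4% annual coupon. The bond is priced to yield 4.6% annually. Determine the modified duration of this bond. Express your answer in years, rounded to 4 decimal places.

4.4208 years

Periodic yield y = 0.046. First find Macaulay duration:
  t   CF        PV=CF/(1+0.046)^t    t·PV
  1        80.00        76.4818        76.4818
  2        80.00        73.1184       146.2368
  3        80.00        69.9029       209.7086
  4        80.00        66.8287       267.3149
  5     2,080.00     1,661.1349     8,305.6747
  Σ                  1,947.4668     9,005.4168
P = 1,947.4668; Macaulay duration = 9,005.4168 / 1,947.4668 = 4.62417 years.
Modified duration = D_Mac / (1 + y) = 4.62417 / 1.046 = 4.42081 years.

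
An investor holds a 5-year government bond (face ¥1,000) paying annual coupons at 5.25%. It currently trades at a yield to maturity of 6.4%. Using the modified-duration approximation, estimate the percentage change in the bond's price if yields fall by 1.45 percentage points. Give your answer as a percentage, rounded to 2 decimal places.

Periodic yield y = 0.064. Modified duration first:
  t   CF        PV=CF/(1+0.064)^t    t·PV
  1        52.50        49.3421        49.3421
  2        52.50        46.3742        92.7483
  3        52.50        43.5847       130.7542
  4        52.50        40.9631       163.8524
  5     1,052.50       771.8163     3,859.0817
  Σ                    952.0804     4,295.7787
P = 952.0804; D_Mac = 4.51199 yrs; D_mod = 4.51199/(1+0.064) = 4.24059 yrs.
ΔP/P ≈ -D_mod · Δy = -4.24059 × (-0.0145) = +0.061489 = +6.1489%.

+6.15%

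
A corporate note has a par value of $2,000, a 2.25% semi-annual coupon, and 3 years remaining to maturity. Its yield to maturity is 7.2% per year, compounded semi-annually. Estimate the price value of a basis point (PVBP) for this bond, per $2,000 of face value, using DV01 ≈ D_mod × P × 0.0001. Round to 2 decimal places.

$0.49

Periodic yield y = 0.036.
  t   CF        PV=CF/(1+0.036)^t    t·PV
  1        22.50        21.7181        21.7181
  2        22.50        20.9635        41.9269
  3        22.50        20.2350        60.7050
  4        22.50        19.5319        78.1274
  5        22.50        18.8531        94.2657
  6     2,022.50     1,635.7992     9,814.7953
  Σ                  1,737.1008    10,111.5386
P = 1,737.1008; D_Mac = 5.82093 half-year periods = 2.91046 yrs; D_mod = 2.80933 yrs.
DV01 ≈ 2.80933 × 1,737.1008 × 0.0001 = 0.488009.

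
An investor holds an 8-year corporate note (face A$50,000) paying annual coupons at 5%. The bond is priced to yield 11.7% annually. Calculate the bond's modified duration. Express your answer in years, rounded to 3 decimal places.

Periodic yield y = 0.117. First find Macaulay duration:
  t   CF        PV=CF/(1+0.117)^t    t·PV
  1     2,500.00     2,238.1379     2,238.1379
  2     2,500.00     2,003.7044     4,007.4089
  3     2,500.00     1,793.8267     5,381.4802
  4     2,500.00     1,605.9326     6,423.7304
  5     2,500.00     1,437.7194     7,188.5972
  6     2,500.00     1,287.1257     7,722.7543
  7     2,500.00     1,152.3059     8,066.1415
  8    52,500.00    21,663.7641   173,310.1130
  Σ                 33,182.5169   214,338.3634
P = 33,182.5169; Macaulay duration = 214,338.3634 / 33,182.5169 = 6.45938 years.
Modified duration = D_Mac / (1 + y) = 6.45938 / 1.117 = 5.78279 years.

5.783 years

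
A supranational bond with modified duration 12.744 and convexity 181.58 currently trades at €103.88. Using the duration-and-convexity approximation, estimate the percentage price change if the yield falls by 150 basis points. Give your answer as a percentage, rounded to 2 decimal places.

+21.16%

Duration effect: -D_mod·Δy = -12.744 × (-0.015) = +0.191160
Convexity effect: ½·C·(Δy)² = 0.5 × 181.58 × (-0.015)² = +0.02042775
ΔP/P ≈ +0.191160 + 0.02042775 = +0.21158775
= +21.158775%.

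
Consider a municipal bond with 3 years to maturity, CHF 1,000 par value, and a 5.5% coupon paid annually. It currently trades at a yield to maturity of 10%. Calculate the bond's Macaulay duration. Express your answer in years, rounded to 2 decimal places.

2.84 years

Periodic yield y = 0.1. Discount each cash flow and weight by its year:
  t   CF        PV=CF/(1+0.1)^t    t·PV
  1        55.00        50.0000        50.0000
  2        55.00        45.4545        90.9091
  3     1,055.00       792.6371     2,377.9113
  Σ                    888.0917     2,518.8204
Price P = Σ PV = 888.0917.
Macaulay duration = Σ(t·PV) / P = 2,518.8204 / 888.0917 = 2.83622 years.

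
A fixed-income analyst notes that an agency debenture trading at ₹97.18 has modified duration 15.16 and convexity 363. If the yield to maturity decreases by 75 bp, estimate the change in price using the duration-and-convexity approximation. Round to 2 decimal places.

Duration effect: -D_mod·Δy = -15.16 × (-0.0075) = +0.113700
Convexity effect: ½·C·(Δy)² = 0.5 × 363 × (-0.0075)² = +0.010209375
ΔP/P ≈ +0.113700 + 0.010209375 = +0.123909375
ΔP ≈ 97.18 × (+0.123909375) = +12.0415130625.

+₹12.04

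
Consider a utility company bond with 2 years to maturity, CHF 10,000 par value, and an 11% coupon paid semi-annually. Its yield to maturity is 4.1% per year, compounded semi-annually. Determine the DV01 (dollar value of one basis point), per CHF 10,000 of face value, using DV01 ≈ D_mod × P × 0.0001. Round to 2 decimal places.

CHF 2.06

Periodic yield y = 0.0205.
  t   CF        PV=CF/(1+0.0205)^t    t·PV
  1       550.00       538.9515       538.9515
  2       550.00       528.1249     1,056.2499
  3       550.00       517.5159     1,552.5476
  4    10,550.00     9,727.4817    38,909.9269
  Σ                 11,312.0740    42,057.6758
P = 11,312.0740; D_Mac = 3.71795 half-year periods = 1.85897 yrs; D_mod = 1.82163 yrs.
DV01 ≈ 1.82163 × 11,312.0740 × 0.0001 = 2.060641.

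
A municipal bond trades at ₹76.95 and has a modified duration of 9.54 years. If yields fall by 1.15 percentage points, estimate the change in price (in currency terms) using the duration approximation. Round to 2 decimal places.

+₹8.44

Duration approximation: ΔP/P ≈ -D_mod · Δy = -9.54 × (-0.0115) = +0.109710.
ΔP ≈ 76.95 × (+0.109710) = +8.4421845.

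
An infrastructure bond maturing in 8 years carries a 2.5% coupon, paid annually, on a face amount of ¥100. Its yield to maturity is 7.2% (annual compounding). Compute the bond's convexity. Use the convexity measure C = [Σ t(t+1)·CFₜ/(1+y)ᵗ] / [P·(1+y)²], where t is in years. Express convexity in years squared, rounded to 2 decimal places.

54.51

With y = 0.072:
  t   CF        PV=CF/(1+0.072)^t    t·PV        t(t+1)·PV
  1         2.50         2.3321         2.3321           4.6642
  2         2.50         2.1755         4.3509          13.0527
  3         2.50         2.0293         6.0880          24.3521
  4         2.50         1.8930         7.5722          37.8609
  5         2.50         1.7659         8.8295          52.9770
  6         2.50         1.6473         9.8838          69.1864
  7         2.50         1.5367        10.7566          86.0527
  8       102.50        58.7713       470.1707       4,231.5364
  Σ                     72.1511       519.9838       4,519.6824
P = 72.1511.
Convexity = Σ t(t+1)·PV / [P·(1+y)²] = 4,519.6824 / (72.1511 × 1.149184) = 54.50988.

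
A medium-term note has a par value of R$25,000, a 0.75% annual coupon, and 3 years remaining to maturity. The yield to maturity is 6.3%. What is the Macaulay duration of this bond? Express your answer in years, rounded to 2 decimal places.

Periodic yield y = 0.063. Discount each cash flow and weight by its year:
  t   CF        PV=CF/(1+0.063)^t    t·PV
  1       187.50       176.3876       176.3876
  2       187.50       165.9338       331.8675
  3    25,187.50    20,969.3645    62,908.0936
  Σ                 21,311.6859    63,416.3487
Price P = Σ PV = 21,311.6859.
Macaulay duration = Σ(t·PV) / P = 63,416.3487 / 21,311.6859 = 2.97566 years.

2.98 years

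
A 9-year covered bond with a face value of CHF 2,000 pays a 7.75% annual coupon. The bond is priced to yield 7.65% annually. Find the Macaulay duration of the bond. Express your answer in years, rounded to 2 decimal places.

Periodic yield y = 0.0765. Discount each cash flow and weight by its year:
  t   CF        PV=CF/(1+0.0765)^t    t·PV
  1       155.00       143.9851       143.9851
  2       155.00       133.7530       267.5061
  3       155.00       124.2481       372.7442
  4       155.00       115.4185       461.6741
  5       155.00       107.2165       536.0824
  6       155.00        99.5973       597.5837
  7       155.00        92.5195       647.6368
  8       155.00        85.9448       687.5581
  9     2,155.00     1,109.9949     9,989.9537
  Σ                  2,012.6777    13,704.7242
Price P = Σ PV = 2,012.6777.
Macaulay duration = Σ(t·PV) / P = 13,704.7242 / 2,012.6777 = 6.80920 years.

6.81 years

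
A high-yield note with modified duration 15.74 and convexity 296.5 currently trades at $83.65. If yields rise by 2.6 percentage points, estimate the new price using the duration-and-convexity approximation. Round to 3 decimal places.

$57.800

Duration effect: -D_mod·Δy = -15.74 × (+0.026) = -0.409240
Convexity effect: ½·C·(Δy)² = 0.5 × 296.5 × (0.026)² = +0.1002170
ΔP/P ≈ -0.409240 + 0.1002170 = -0.309023
New price ≈ 83.65 × (1 - 0.309023) = 57.80022605.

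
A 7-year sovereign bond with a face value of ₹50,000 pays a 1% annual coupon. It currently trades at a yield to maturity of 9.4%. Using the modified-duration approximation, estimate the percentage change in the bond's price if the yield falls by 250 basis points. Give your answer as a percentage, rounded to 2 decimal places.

+15.34%

Periodic yield y = 0.094. Modified duration first:
  t   CF        PV=CF/(1+0.094)^t    t·PV
  1       500.00       457.0384       457.0384
  2       500.00       417.7682       835.5364
  3       500.00       381.8722     1,145.6166
  4       500.00       349.0605     1,396.2420
  5       500.00       319.0681     1,595.3405
  6       500.00       291.6527     1,749.9165
  7    50,500.00    26,925.8935   188,481.2547
  Σ                 29,142.3537   195,660.9451
P = 29,142.3537; D_Mac = 6.71397 yrs; D_mod = 6.71397/(1+0.094) = 6.13709 yrs.
ΔP/P ≈ -D_mod · Δy = -6.13709 × (-0.025) = +0.153427 = +15.3427%.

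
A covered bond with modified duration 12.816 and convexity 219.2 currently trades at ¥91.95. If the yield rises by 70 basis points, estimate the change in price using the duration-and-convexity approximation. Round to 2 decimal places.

Duration effect: -D_mod·Δy = -12.816 × (+0.007) = -0.089712
Convexity effect: ½·C·(Δy)² = 0.5 × 219.2 × (0.007)² = +0.0053704
ΔP/P ≈ -0.089712 + 0.0053704 = -0.0843416
ΔP ≈ 91.95 × (-0.0843416) = -7.75521012.

-¥7.76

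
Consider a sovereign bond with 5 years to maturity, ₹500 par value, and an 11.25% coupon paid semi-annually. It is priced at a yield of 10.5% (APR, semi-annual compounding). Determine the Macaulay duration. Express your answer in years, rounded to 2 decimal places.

Periodic yield y = 0.0525. Discount each cash flow and weight by its period:
  t   CF        PV=CF/(1+0.0525)^t    t·PV
  1       28.125        26.7221        26.7221
  2       28.125        25.3892        50.7783
  3       28.125        24.1227        72.3682
  4       28.125        22.9194        91.6778
  5       28.125        21.7762       108.8810
  6       28.125        20.6900       124.1398
  7       28.125        19.6579       137.6055
  8       28.125        18.6774       149.4190
  9       28.125        17.7457       159.7115
  10     528.125       316.6035     3,166.0348
  Σ                    514.3041     4,087.3379
Price P = Σ PV = 514.3041.
Macaulay duration = Σ(t·PV) / P = 4,087.3379 / 514.3041 = 7.94732 half-year periods.
In years: 7.94732 / 2 = 3.97366 years.

3.97 years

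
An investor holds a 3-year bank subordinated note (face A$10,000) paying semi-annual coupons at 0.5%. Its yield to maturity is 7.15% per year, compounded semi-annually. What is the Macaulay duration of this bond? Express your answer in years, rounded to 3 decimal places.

2.979 years

Periodic yield y = 0.03575. Discount each cash flow and weight by its period:
  t   CF        PV=CF/(1+0.03575)^t    t·PV
  1        25.00        24.1371        24.1371
  2        25.00        23.3040        46.6080
  3        25.00        22.4996        67.4989
  4        25.00        21.7230        86.8921
  5        25.00        20.9732       104.8661
  6    10,025.00     8,119.9757    48,719.8542
  Σ                  8,232.6126    49,049.8563
Price P = Σ PV = 8,232.6126.
Macaulay duration = Σ(t·PV) / P = 49,049.8563 / 8,232.6126 = 5.95799 half-year periods.
In years: 5.95799 / 2 = 2.97900 years.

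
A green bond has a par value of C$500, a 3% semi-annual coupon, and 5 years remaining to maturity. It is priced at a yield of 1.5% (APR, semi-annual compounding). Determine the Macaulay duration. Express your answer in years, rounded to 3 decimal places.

Periodic yield y = 0.0075. Discount each cash flow and weight by its period:
  t   CF        PV=CF/(1+0.0075)^t    t·PV
  1         7.50         7.4442         7.4442
  2         7.50         7.3888        14.7775
  3         7.50         7.3337        22.0012
  4         7.50         7.2792        29.1166
  5         7.50         7.2250        36.1248
  6         7.50         7.1712        43.0271
  7         7.50         7.1178        49.8246
  8         7.50         7.0648        56.5185
  9         7.50         7.0122        63.1100
  10      507.50       470.9616     4,709.6160
  Σ                    535.9984     5,031.5607
Price P = Σ PV = 535.9984.
Macaulay duration = Σ(t·PV) / P = 5,031.5607 / 535.9984 = 9.38727 half-year periods.
In years: 9.38727 / 2 = 4.69363 years.

4.694 years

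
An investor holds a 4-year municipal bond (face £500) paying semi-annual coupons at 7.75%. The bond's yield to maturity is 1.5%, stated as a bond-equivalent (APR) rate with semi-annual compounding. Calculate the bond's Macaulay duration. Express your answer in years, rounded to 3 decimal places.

Periodic yield y = 0.0075. Discount each cash flow and weight by its period:
  t   CF        PV=CF/(1+0.0075)^t    t·PV
  1       19.375        19.2308        19.2308
  2       19.375        19.0876        38.1752
  3       19.375        18.9455        56.8366
  4       19.375        18.8045        75.2179
  5       19.375        18.6645        93.3225
  6       19.375        18.5256       111.1534
  7       19.375        18.3877       128.7136
  8      519.375       489.2385     3,913.9078
  Σ                    620.8846     4,436.5578
Price P = Σ PV = 620.8846.
Macaulay duration = Σ(t·PV) / P = 4,436.5578 / 620.8846 = 7.14554 half-year periods.
In years: 7.14554 / 2 = 3.57277 years.

3.573 years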